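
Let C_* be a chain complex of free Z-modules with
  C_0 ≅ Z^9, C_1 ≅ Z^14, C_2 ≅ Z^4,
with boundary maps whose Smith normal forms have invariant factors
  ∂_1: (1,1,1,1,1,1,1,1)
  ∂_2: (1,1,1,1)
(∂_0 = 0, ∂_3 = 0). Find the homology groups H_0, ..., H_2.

H_0: b_0 = 9 − 0 − 8 = 1; torsion from ∂_1 factors > 1: none. So H_0 ≅ Z.
H_1: b_1 = 14 − 8 − 4 = 2; torsion from ∂_2 factors > 1: none. So H_1 ≅ Z^2.
H_2: b_2 = 4 − 4 − 0 = 0; torsion from ∂_3 factors > 1: none. So H_2 ≅ 0.

H_0 ≅ Z,  H_1 ≅ Z^2,  H_2 = 0.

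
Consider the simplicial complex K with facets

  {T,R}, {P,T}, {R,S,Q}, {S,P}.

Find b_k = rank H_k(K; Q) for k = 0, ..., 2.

Order the vertices as P < Q < R < S < T. Listing each simplex with vertices in this order, K has dimension 2 with simplices:

  0-simplices (5): P, Q, R, S, T
  1-simplices (6): PS, PT, QR, QS, RS, RT
  2-simplices (1): QRS

giving chain groups C_0 ≅ Z^5, C_1 ≅ Z^6, C_2 ≅ Z^1.

Boundary ∂_1: C_1 → C_0 maps an edge to its endpoints' difference, ∂[p,q] = q − p. For instance
  ∂QR = R − Q.
As a 5×6 matrix over Z this has rank 4, with invariant factors (1,1,1,1).

∂_2: C_2 → C_1 sends each 2-simplex [p,q,r] to [q,r] − [p,r] + [p,q]. For instance
  ∂QRS = RS − QS + QR.
This gives a 6×1 integer matrix of rank 1; reducing to Smith normal form yields diagonal entries (1).

Reading off H_k = ker ∂_k / im ∂_{k+1}:

  H_0: rank C_0 − rank ∂_1 = 5 − 4 = 1, and the invariant factors of ∂_1 are all 1, so H_0 = Z.
  H_1: rank ker ∂_1 − rank ∂_2 = (6 − 4) − 1 = 1, and the invariant factors of ∂_2 are all 1, so H_1 = Z.
  H_2: rank ker ∂_2 − rank ∂_3 = (1 − 1) − 0 = 0, and there is no ∂_3, so H_2 = 0.

As a check, the Euler characteristic is 5 − 6 + 1 = 0, which agrees with 1 − 1 + 0 = 0.

Hence the Betti numbers are b_0 = 1, b_1 = 1, b_2 = 0.

b_0 = 1, b_1 = 1, b_2 = 0.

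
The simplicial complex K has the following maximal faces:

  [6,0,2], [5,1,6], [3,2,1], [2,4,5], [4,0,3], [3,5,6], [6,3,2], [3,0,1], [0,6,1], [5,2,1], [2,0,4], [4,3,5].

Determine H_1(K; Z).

H_1 = Z/2Z.

Take the total order 0 < 1 < 2 < 3 < 4 < 5 < 6 on the vertex set. Then K (dimension 2) consists of the simplices:

  0-simplices (7): [0], [1], [2], [3], [4], [5], [6]
  1-simplices (18): [0,1], [0,2], [0,3], [0,4], [0,6], [1,2], [1,3], [1,5], [1,6], [2,3], [2,4], [2,5], [2,6], [3,4], [3,5], [3,6], [4,5], [5,6]
  2-simplices (12): [0,1,3], [0,1,6], [0,2,4], [0,2,6], [0,3,4], [1,2,3], [1,2,5], [1,5,6], [2,3,6], [2,4,5], [3,4,5], [3,5,6]

Hence C_0 ≅ Z^7, C_1 ≅ Z^18, C_2 ≅ Z^12.

The boundary map ∂_1: C_1 → C_0 sends each edge [p,q] (with p < q) to q − p.
As a 7×18 matrix over Z this has rank 6, with invariant factors (1,1,1,1,1,1).

Boundary ∂_2: C_2 → C_1 maps a triangle to the signed sum of its edges. For instance
  ∂[0,2,4] = [2,4] − [0,4] + [0,2],
  ∂[1,2,5] = [2,5] − [1,5] + [1,2].
The resulting 18×12 matrix has rank 12, and its Smith normal form has invariant factors (1,1,1,1,1,1,1,1,1,1,1,2).

Now H_k = ker ∂_k / im ∂_{k+1}, so:

  H_1: rank ker ∂_1 − rank ∂_2 = (18 − 6) − 12 = 0, and ∂_2 has invariant factor 2 > 1, so H_1 ≅ Z/2Z.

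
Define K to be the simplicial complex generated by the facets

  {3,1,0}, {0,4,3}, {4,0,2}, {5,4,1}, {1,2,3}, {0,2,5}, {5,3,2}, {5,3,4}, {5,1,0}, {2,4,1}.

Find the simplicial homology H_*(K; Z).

We work with the vertex ordering 0 < 1 < 2 < 3 < 4 < 5. The simplices of K, each written with vertices in increasing order, are:

  0-simplices (6): [0], [1], [2], [3], [4], [5]
  1-simplices (15): [0,1], [0,2], [0,3], [0,4], [0,5], [1,2], [1,3], [1,4], [1,5], [2,3], [2,4], [2,5], [3,4], [3,5], [4,5]
  2-simplices (10): [0,1,3], [0,1,5], [0,2,4], [0,2,5], [0,3,4], [1,2,3], [1,2,4], [1,4,5], [2,3,5], [3,4,5]

giving chain groups C_0 ≅ Z^6, C_1 ≅ Z^15, C_2 ≅ Z^10.

Boundary ∂_1: C_1 → C_0 maps an edge to its endpoints' difference, ∂[p,q] = q − p.
As a 6×15 matrix over Z this has rank 5, with invariant factors (1,1,1,1,1).

Boundary ∂_2: C_2 → C_1 maps a triangle to the signed sum of its edges. For instance
  ∂[0,3,4] = [3,4] − [0,4] + [0,3],
  ∂[1,2,3] = [2,3] − [1,3] + [1,2].
This gives a 15×10 integer matrix of rank 10; reducing to Smith normal form yields diagonal entries (1,1,1,1,1,1,1,1,1,2).

From H_k ≅ ker(∂_k) / im(∂_{k+1}) we obtain:

  H_0: rank C_0 − rank ∂_1 = 6 − 5 = 1, and the invariant factors of ∂_1 are all 1, so H_0 ≅ Z.
  H_1: rank ker ∂_1 − rank ∂_2 = (15 − 5) − 10 = 0, and ∂_2 has invariant factor 2 > 1, so H_1 ≅ Z_2.
  H_2: rank ker ∂_2 − rank ∂_3 = (10 − 10) − 0 = 0, and there is no ∂_3, so H_2 ≅ 0.

H_0 ≅ Z,  H_1 ≅ Z_2,  H_2 = 0.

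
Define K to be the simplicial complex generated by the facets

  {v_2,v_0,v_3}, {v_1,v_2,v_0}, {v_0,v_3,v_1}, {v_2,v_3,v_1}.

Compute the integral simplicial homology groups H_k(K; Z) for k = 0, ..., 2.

Take the total order v_0 < v_1 < v_2 < v_3 on the vertex set. Then K (dimension 2) consists of the simplices:

  0-simplices (4): [v_0], [v_1], [v_2], [v_3]
  1-simplices (6): [v_0,v_1], [v_0,v_2], [v_0,v_3], [v_1,v_2], [v_1,v_3], [v_2,v_3]
  2-simplices (4): [v_0,v_1,v_2], [v_0,v_1,v_3], [v_0,v_2,v_3], [v_1,v_2,v_3]

giving chain groups C_0 ≅ Z^4, C_1 ≅ Z^6, C_2 ≅ Z^4.

Boundary ∂_1: C_1 → C_0 is given by ∂[p,q] = [q] − [p].
The resulting 4×6 matrix has rank 3, and its Smith normal form has invariant factors (1,1,1).

Boundary ∂_2: C_2 → C_1 acts by ∂[p,q,r] = [q,r] − [p,r] + [p,q]. For instance
  ∂[v_1,v_2,v_3] = [v_2,v_3] − [v_1,v_3] + [v_1,v_2],
  ∂[v_0,v_1,v_2] = [v_1,v_2] − [v_0,v_2] + [v_0,v_1].
The resulting 6×4 matrix has rank 3, and its Smith normal form has invariant factors (1,1,1).

From H_k ≅ ker(∂_k) / im(∂_{k+1}) we obtain:

  H_0: rank C_0 − rank ∂_1 = 4 − 3 = 1, and the invariant factors of ∂_1 are all 1, so H_0 ≅ Z.
  H_1: rank ker ∂_1 − rank ∂_2 = (6 − 3) − 3 = 0, and the invariant factors of ∂_2 are all 1, so H_1 ≅ 0.
  H_2: rank ker ∂_2 − rank ∂_3 = (4 − 3) − 0 = 1, and there is no ∂_3, so H_2 ≅ Z.

(K is a triangulation of the 2-sphere S^2.)

H_0 ≅ Z,  H_1 = 0,  H_2 ≅ Z.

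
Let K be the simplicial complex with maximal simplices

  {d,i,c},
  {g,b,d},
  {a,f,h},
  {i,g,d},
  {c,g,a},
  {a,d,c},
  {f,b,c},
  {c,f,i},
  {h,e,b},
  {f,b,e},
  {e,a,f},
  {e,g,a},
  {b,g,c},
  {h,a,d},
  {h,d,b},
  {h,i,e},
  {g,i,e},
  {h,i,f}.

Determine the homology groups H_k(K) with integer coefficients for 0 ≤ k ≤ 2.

Order the vertices as a < b < c < d < e < f < g < h < i. Listing each simplex with vertices in this order, K has dimension 2 with simplices:

  0-simplices (9): a, b, c, d, e, f, g, h, i
  1-simplices (27): ac, ad, ae, af, ag, ah, bc, bd, be, bf, bg, bh, cd, cf, cg, ci, dg, dh, di, ef, eg, eh, ei, fh, fi, gi, hi
  2-simplices (18): acd, acg, adh, aef, aeg, afh, bcf, bcg, bdg, bdh, bef, beh, cdi, cfi, dgi, egi, ehi, fhi

Hence C_0 ≅ Z^9, C_1 ≅ Z^27, C_2 ≅ Z^18.

The boundary map ∂_1: C_1 → C_0 is given by ∂[p,q] = [q] − [p].
The resulting 9×27 matrix has rank 8, and its Smith normal form has invariant factors (1,1,1,1,1,1,1,1).

Boundary ∂_2: C_2 → C_1 acts by ∂[p,q,r] = [q,r] − [p,r] + [p,q]. For instance
  ∂cfi = fi − ci + cf,
  ∂aef = ef − af + ae.
The 27×18 boundary matrix has rank 18 and Smith normal form diag(1,1,1,1,1,1,1,1,1,1,1,1,1,1,1,1,1,2).

Now H_k = ker ∂_k / im ∂_{k+1}, so:

  H_0: rank C_0 − rank ∂_1 = 9 − 8 = 1, and the invariant factors of ∂_1 are all 1, so H_0 = Z.
  H_1: rank ker ∂_1 − rank ∂_2 = (27 − 8) − 18 = 1, and ∂_2 has invariant factor 2 > 1, so H_1 = Z ⊕ Z/2.
  H_2: rank ker ∂_2 − rank ∂_3 = (18 − 18) − 0 = 0, and there is no ∂_3, so H_2 = 0.

H_0 ≅ Z,  H_1 ≅ Z ⊕ Z/2,  H_2 = 0.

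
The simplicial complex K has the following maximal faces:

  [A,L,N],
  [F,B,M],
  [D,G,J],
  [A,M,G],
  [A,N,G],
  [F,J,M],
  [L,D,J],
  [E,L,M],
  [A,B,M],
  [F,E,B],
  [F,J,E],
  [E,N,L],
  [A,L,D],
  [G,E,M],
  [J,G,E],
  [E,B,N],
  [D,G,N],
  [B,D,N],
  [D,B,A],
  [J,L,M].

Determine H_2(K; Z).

H_2 = 0.

Order the vertices as A < B < D < E < F < G < J < L < M < N. Listing each simplex with vertices in this order, K has dimension 2 with simplices:

  0-simplices (10): A, B, D, E, F, G, J, L, M, N
  1-simplices (30): AB, AD, AG, AL, AM, AN, BD, BE, BF, BM, BN, DG, DJ, DL, DN, EF, EG, EJ, EL, EM, EN, FJ, FM, GJ, GM, GN, JL, JM, LM, LN
  2-simplices (20): ABD, ABM, ADL, AGM, AGN, ALN, BDN, BEF, BEN, BFM, DGJ, DGN, DJL, EFJ, EGJ, EGM, ELM, ELN, FJM, JLM

so the chain groups are C_0 ≅ Z^10, C_1 ≅ Z^30, C_2 ≅ Z^20.

∂_1: C_1 → C_0 maps an edge to its endpoints' difference, ∂[p,q] = q − p. For instance
  ∂EN = N − E.
The resulting 10×30 matrix has rank 9, and its Smith normal form has invariant factors (1,1,1,1,1,1,1,1,1).

Boundary ∂_2: C_2 → C_1 maps a triangle to the signed sum of its edges. For instance
  ∂DGN = GN − DN + DG,
  ∂ADL = DL − AL + AD.
As a 30×20 matrix over Z this has rank 20, with invariant factors (1,1,1,1,1,1,1,1,1,1,1,1,1,1,1,1,1,1,1,2).

Reading off H_k = ker ∂_k / im ∂_{k+1}:

  H_2: rank ker ∂_2 − rank ∂_3 = (20 − 20) − 0 = 0, and there is no ∂_3, so H_2 = 0.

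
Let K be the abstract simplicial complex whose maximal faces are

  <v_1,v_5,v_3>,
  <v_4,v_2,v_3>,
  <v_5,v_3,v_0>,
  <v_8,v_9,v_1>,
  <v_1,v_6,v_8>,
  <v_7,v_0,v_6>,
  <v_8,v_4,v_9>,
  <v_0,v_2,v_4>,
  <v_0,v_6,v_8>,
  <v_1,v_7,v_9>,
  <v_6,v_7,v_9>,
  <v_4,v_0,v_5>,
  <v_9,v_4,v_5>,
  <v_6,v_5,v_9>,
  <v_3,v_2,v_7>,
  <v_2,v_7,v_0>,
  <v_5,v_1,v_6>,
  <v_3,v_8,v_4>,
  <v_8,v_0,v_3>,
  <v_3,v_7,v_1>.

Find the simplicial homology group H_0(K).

H_0 = Z.

We work with the vertex ordering v_0 < v_1 < v_2 < v_3 < v_4 < v_5 < v_6 < v_7 < v_8 < v_9. The simplices of K, each written with vertices in increasing order, are:

  0-simplices (10): [v_0], [v_1], [v_2], [v_3], [v_4], [v_5], [v_6], [v_7], [v_8], [v_9]
  1-simplices (30): (30 of them)
  2-simplices (20): (20 of them)

giving chain groups C_0 ≅ Z^10, C_1 ≅ Z^30, C_2 ≅ Z^20.

∂_1: C_1 → C_0 sends each edge [p,q] (with p < q) to q − p. For instance
  ∂[v_0,v_7] = [v_7] − [v_0].
This gives a 10×30 integer matrix of rank 9; reducing to Smith normal form yields diagonal entries (1,1,1,1,1,1,1,1,1).

∂_2: C_2 → C_1 sends each 2-simplex [p,q,r] to [q,r] − [p,r] + [p,q]. For instance
  ∂[v_1,v_3,v_5] = [v_3,v_5] − [v_1,v_5] + [v_1,v_3],
  ∂[v_0,v_6,v_8] = [v_6,v_8] − [v_0,v_8] + [v_0,v_6].
As a 30×20 matrix over Z this has rank 20, with invariant factors (1,1,1,1,1,1,1,1,1,1,1,1,1,1,1,1,1,1,1,2).

Reading off H_k = ker ∂_k / im ∂_{k+1}:

  H_0: rank C_0 − rank ∂_1 = 10 − 9 = 1, and the invariant factors of ∂_1 are all 1, so H_0 = Z.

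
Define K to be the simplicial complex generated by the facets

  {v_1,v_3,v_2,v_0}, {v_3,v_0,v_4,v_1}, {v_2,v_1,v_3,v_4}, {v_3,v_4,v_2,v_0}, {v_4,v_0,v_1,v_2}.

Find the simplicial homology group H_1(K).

H_1 ≅ 0.

Fix the vertex order v_0 < v_1 < v_2 < v_3 < v_4 and write every simplex with vertices in increasing order. Then dim K = 3 and the simplices of K are:

  0-simplices (5): [v_0], [v_1], [v_2], [v_3], [v_4]
  1-simplices (10): [v_0,v_1], [v_0,v_2], [v_0,v_3], [v_0,v_4], [v_1,v_2], [v_1,v_3], [v_1,v_4], [v_2,v_3], [v_2,v_4], [v_3,v_4]
  2-simplices (10): [v_0,v_1,v_2], [v_0,v_1,v_3], [v_0,v_1,v_4], [v_0,v_2,v_3], [v_0,v_2,v_4], [v_0,v_3,v_4], [v_1,v_2,v_3], [v_1,v_2,v_4], [v_1,v_3,v_4], [v_2,v_3,v_4]
  3-simplices (5): [v_0,v_1,v_2,v_3], [v_0,v_1,v_2,v_4], [v_0,v_1,v_3,v_4], [v_0,v_2,v_3,v_4], [v_1,v_2,v_3,v_4]

Hence C_0 ≅ Z^5, C_1 ≅ Z^10, C_2 ≅ Z^10, C_3 ≅ Z^5.

The boundary map ∂_1: C_1 → C_0 sends each edge [p,q] (with p < q) to q − p. For instance
  ∂[v_1,v_4] = [v_4] − [v_1].
The resulting 5×10 matrix has rank 4, and its Smith normal form has invariant factors (1,1,1,1).

The boundary map ∂_2: C_2 → C_1 maps a triangle to the signed sum of its edges. For instance
  ∂[v_0,v_3,v_4] = [v_3,v_4] − [v_0,v_4] + [v_0,v_3],
  ∂[v_0,v_2,v_4] = [v_2,v_4] − [v_0,v_4] + [v_0,v_2].
The resulting 10×10 matrix has rank 6, and its Smith normal form has invariant factors (1,1,1,1,1,1).

∂_3: C_3 → C_2 sends each 3-simplex σ to the alternating sum Σ_i (−1)^i (σ with its i-th vertex removed). For instance
  ∂[v_1,v_2,v_3,v_4] = [v_2,v_3,v_4] − [v_1,v_3,v_4] + [v_1,v_2,v_4] − [v_1,v_2,v_3],
  ∂[v_0,v_2,v_3,v_4] = [v_2,v_3,v_4] − [v_0,v_3,v_4] + [v_0,v_2,v_4] − [v_0,v_2,v_3].
The 10×5 boundary matrix has rank 4 and Smith normal form diag(1,1,1,1).

Now H_k = ker ∂_k / im ∂_{k+1}, so:

  H_1: rank ker ∂_1 − rank ∂_2 = (10 − 4) − 6 = 0, and the invariant factors of ∂_2 are all 1, so H_1 = 0.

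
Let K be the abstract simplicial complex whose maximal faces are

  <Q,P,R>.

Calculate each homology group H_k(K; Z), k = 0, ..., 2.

Order the vertices as P < Q < R. Listing each simplex with vertices in this order, K has dimension 2 with simplices:

  0-simplices (3): P, Q, R
  1-simplices (3): PQ, PR, QR
  2-simplices (1): PQR

Hence C_0 ≅ Z^3, C_1 ≅ Z^3, C_2 ≅ Z^1.

The boundary map ∂_1: C_1 → C_0 sends each edge [p,q] (with p < q) to q − p. For instance
  ∂PR = R − P.
As a 3×3 matrix over Z this has rank 2, with invariant factors (1,1).

Boundary ∂_2: C_2 → C_1 sends each 2-simplex [p,q,r] to [q,r] − [p,r] + [p,q]. For instance
  ∂PQR = QR − PR + PQ.
This gives a 3×1 integer matrix of rank 1; reducing to Smith normal form yields diagonal entries (1).

Reading off H_k = ker ∂_k / im ∂_{k+1}:

  H_0: rank C_0 − rank ∂_1 = 3 − 2 = 1, and the invariant factors of ∂_1 are all 1, so H_0 ≅ Z.
  H_1: rank ker ∂_1 − rank ∂_2 = (3 − 2) − 1 = 0, and the invariant factors of ∂_2 are all 1, so H_1 ≅ 0.
  H_2: rank ker ∂_2 − rank ∂_3 = (1 − 1) − 0 = 0, and there is no ∂_3, so H_2 ≅ 0.

As a check, the Euler characteristic is 3 − 3 + 1 = 1, which agrees with 1 − 0 + 0 = 1.
(K is a triangulation of the 2-simplex.)

H_0 = Z,  H_1 = 0,  H_2 = 0.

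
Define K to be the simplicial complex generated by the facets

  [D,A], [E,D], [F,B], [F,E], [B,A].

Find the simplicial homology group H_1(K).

H_1 ≅ Z.

K has 5 vertices, 5 edges.
rank ∂_1 = 4, rank ∂_2 = 0 ⇒ b_1 = 5 − 4 − 0 = 1. So H_1 ≅ Z.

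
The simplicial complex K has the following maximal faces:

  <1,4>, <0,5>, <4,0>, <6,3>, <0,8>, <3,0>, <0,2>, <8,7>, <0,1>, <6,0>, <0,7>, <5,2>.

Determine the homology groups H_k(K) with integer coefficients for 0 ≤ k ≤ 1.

Fix the vertex order 0 < 1 < 2 < 3 < 4 < 5 < 6 < 7 < 8 and write every simplex with vertices in increasing order. Then dim K = 1 and the simplices of K are:

  0-simplices (9): [0], [1], [2], [3], [4], [5], [6], [7], [8]
  1-simplices (12): [0,1], [0,2], [0,3], [0,4], [0,5], [0,6], [0,7], [0,8], [1,4], [2,5], [3,6], [7,8]

giving chain groups C_0 ≅ Z^9, C_1 ≅ Z^12.

Boundary ∂_1: C_1 → C_0 maps an edge to its endpoints' difference, ∂[p,q] = q − p. For instance
  ∂[2,5] = [5] − [2].
As a 9×12 matrix over Z this has rank 8, with invariant factors (1,1,1,1,1,1,1,1).

From H_k ≅ ker(∂_k) / im(∂_{k+1}) we obtain:

  H_0: rank C_0 − rank ∂_1 = 9 − 8 = 1, and the invariant factors of ∂_1 are all 1, so H_0 = Z.
  H_1: rank ker ∂_1 − rank ∂_2 = (12 − 8) − 0 = 4, and there is no ∂_2, so H_1 = Z^4.

H_0 = Z,  H_1 = Z^4.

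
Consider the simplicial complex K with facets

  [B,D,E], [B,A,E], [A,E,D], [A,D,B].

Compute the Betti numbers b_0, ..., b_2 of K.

K has 4 vertices, 6 edges, 4 triangles.
rank ∂_0 = 0, rank ∂_1 = 3 ⇒ b_0 = 4 − 0 − 3 = 1; all invariant factors of ∂_1 are 1 so no torsion. So H_0 ≅ Z.
rank ∂_1 = 3, rank ∂_2 = 3 ⇒ b_1 = 6 − 3 − 3 = 0; all invariant factors of ∂_2 are 1 so no torsion. So H_1 ≅ 0.
rank ∂_2 = 3, rank ∂_3 = 0 ⇒ b_2 = 4 − 3 − 0 = 1. So H_2 ≅ Z.

b_0 = 1, b_1 = 0, b_2 = 1.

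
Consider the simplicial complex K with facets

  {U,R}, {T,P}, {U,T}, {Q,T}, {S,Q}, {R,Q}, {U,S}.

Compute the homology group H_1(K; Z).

H_1 ≅ Z^2.

K has 6 vertices, 7 edges.
rank ∂_1 = 5, rank ∂_2 = 0 ⇒ b_1 = 7 − 5 − 0 = 2. So H_1 = Z^2.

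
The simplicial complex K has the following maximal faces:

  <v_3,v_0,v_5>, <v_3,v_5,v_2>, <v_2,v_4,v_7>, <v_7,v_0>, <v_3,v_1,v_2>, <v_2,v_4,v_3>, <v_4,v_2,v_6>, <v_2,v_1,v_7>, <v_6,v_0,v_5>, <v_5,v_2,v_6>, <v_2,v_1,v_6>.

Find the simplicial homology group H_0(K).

Fix the vertex order v_0 < v_1 < v_2 < v_3 < v_4 < v_5 < v_6 < v_7 and write every simplex with vertices in increasing order. Then dim K = 2 and the simplices of K are:

  0-simplices (8): [v_0], [v_1], [v_2], [v_3], [v_4], [v_5], [v_6], [v_7]
  1-simplices (18): (18 of them)
  2-simplices (10): [v_0,v_3,v_5], [v_0,v_5,v_6], [v_1,v_2,v_3], [v_1,v_2,v_6], [v_1,v_2,v_7], [v_2,v_3,v_4], [v_2,v_3,v_5], [v_2,v_4,v_6], [v_2,v_4,v_7], [v_2,v_5,v_6]

giving chain groups C_0 ≅ Z^8, C_1 ≅ Z^18, C_2 ≅ Z^10.

∂_1: C_1 → C_0 is given by ∂[p,q] = [q] − [p]. For instance
  ∂[v_4,v_6] = [v_6] − [v_4].
This gives a 8×18 integer matrix of rank 7; reducing to Smith normal form yields diagonal entries (1,1,1,1,1,1,1).

Boundary ∂_2: C_2 → C_1 sends each 2-simplex [p,q,r] to [q,r] − [p,r] + [p,q]. For instance
  ∂[v_2,v_3,v_4] = [v_3,v_4] − [v_2,v_4] + [v_2,v_3],
  ∂[v_2,v_4,v_7] = [v_4,v_7] − [v_2,v_7] + [v_2,v_4].
This gives a 18×10 integer matrix of rank 10; reducing to Smith normal form yields diagonal entries (1,1,1,1,1,1,1,1,1,1).

Computing H_k = (kernel of ∂_k) / (image of ∂_{k+1}):

  H_0: rank C_0 − rank ∂_1 = 8 − 7 = 1, and the invariant factors of ∂_1 are all 1, so H_0 = Z.

H_0 ≅ Z.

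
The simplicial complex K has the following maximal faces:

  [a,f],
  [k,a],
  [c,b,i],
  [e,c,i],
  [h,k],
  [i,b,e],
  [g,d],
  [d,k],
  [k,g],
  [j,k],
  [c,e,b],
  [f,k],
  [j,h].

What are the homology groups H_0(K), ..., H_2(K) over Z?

Take the total order a < b < c < d < e < f < g < h < i < j < k on the vertex set. Then K (dimension 2) consists of the simplices:

  0-simplices (11): a, b, c, d, e, f, g, h, i, j, k
  1-simplices (15): af, ak, bc, be, bi, ce, ci, dg, dk, ei, fk, gk, hj, hk, jk
  2-simplices (4): bce, bci, bei, cei

giving chain groups C_0 ≅ Z^11, C_1 ≅ Z^15, C_2 ≅ Z^4.

Boundary ∂_1: C_1 → C_0 maps an edge to its endpoints' difference, ∂[p,q] = q − p. For instance
  ∂gk = k − g.
The 11×15 boundary matrix has rank 9 and Smith normal form diag(1,1,1,1,1,1,1,1,1).

Boundary ∂_2: C_2 → C_1 maps a triangle to the signed sum of its edges. For instance
  ∂bei = ei − bi + be,
  ∂bci = ci − bi + bc.
This gives a 15×4 integer matrix of rank 3; reducing to Smith normal form yields diagonal entries (1,1,1).

From H_k ≅ ker(∂_k) / im(∂_{k+1}) we obtain:

  H_0: rank C_0 − rank ∂_1 = 11 − 9 = 2, and the invariant factors of ∂_1 are all 1, so H_0 ≅ Z^2.
  H_1: rank ker ∂_1 − rank ∂_2 = (15 − 9) − 3 = 3, and the invariant factors of ∂_2 are all 1, so H_1 ≅ Z^3.
  H_2: rank ker ∂_2 − rank ∂_3 = (4 − 3) − 0 = 1, and there is no ∂_3, so H_2 ≅ Z.

(K is a triangulation of the disjoint union of a wedge of 3 circles and the 2-sphere S^2.)

H_0 = Z^2,  H_1 = Z^3,  H_2 = Z.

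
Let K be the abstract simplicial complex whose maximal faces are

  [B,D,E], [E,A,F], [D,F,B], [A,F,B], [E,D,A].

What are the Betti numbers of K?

b_0 = 1, b_1 = 1, b_2 = 0.

Take the total order A < B < D < E < F on the vertex set. Then K (dimension 2) consists of the simplices:

  0-simplices (5): A, B, D, E, F
  1-simplices (10): AB, AD, AE, AF, BD, BE, BF, DE, DF, EF
  2-simplices (5): ABF, ADE, AEF, BDE, BDF

Hence C_0 ≅ Z^5, C_1 ≅ Z^10, C_2 ≅ Z^5.

The boundary map ∂_1: C_1 → C_0 is given by ∂[p,q] = [q] − [p]. For instance
  ∂BE = E − B.
The 5×10 boundary matrix has rank 4 and Smith normal form diag(1,1,1,1).

Boundary ∂_2: C_2 → C_1 sends each 2-simplex [p,q,r] to [q,r] − [p,r] + [p,q]. For instance
  ∂ADE = DE − AE + AD,
  ∂ABF = BF − AF + AB.
This gives a 10×5 integer matrix of rank 5; reducing to Smith normal form yields diagonal entries (1,1,1,1,1).

Computing H_k = (kernel of ∂_k) / (image of ∂_{k+1}):

  H_0: rank C_0 − rank ∂_1 = 5 − 4 = 1, and the invariant factors of ∂_1 are all 1, so H_0 ≅ Z.
  H_1: rank ker ∂_1 − rank ∂_2 = (10 − 4) − 5 = 1, and the invariant factors of ∂_2 are all 1, so H_1 ≅ Z.
  H_2: rank ker ∂_2 − rank ∂_3 = (5 − 5) − 0 = 0, and there is no ∂_3, so H_2 ≅ 0.

As a check, the Euler characteristic is 5 − 10 + 5 = 0, which agrees with 1 − 1 + 0 = 0.
(K is a triangulation of the Möbius band.)

Hence the Betti numbers are b_0 = 1, b_1 = 1, b_2 = 0.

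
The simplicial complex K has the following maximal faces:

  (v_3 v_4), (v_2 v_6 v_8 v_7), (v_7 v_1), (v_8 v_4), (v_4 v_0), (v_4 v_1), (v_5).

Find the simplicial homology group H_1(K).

H_1 = Z.

K has 9 vertices, 11 edges, 4 triangles, 1 3-simplex.
rank ∂_1 = 7, rank ∂_2 = 3 ⇒ b_1 = 11 − 7 − 3 = 1; all invariant factors of ∂_2 are 1 so no torsion. So H_1 ≅ Z.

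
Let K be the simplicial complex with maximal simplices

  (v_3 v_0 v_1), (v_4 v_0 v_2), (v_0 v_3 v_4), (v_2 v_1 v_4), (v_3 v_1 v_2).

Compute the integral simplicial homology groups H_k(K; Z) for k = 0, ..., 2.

We work with the vertex ordering v_0 < v_1 < v_2 < v_3 < v_4. The simplices of K, each written with vertices in increasing order, are:

  0-simplices (5): [v_0], [v_1], [v_2], [v_3], [v_4]
  1-simplices (10): [v_0,v_1], [v_0,v_2], [v_0,v_3], [v_0,v_4], [v_1,v_2], [v_1,v_3], [v_1,v_4], [v_2,v_3], [v_2,v_4], [v_3,v_4]
  2-simplices (5): [v_0,v_1,v_3], [v_0,v_2,v_4], [v_0,v_3,v_4], [v_1,v_2,v_3], [v_1,v_2,v_4]

giving chain groups C_0 ≅ Z^5, C_1 ≅ Z^10, C_2 ≅ Z^5.

∂_1: C_1 → C_0 maps an edge to its endpoints' difference, ∂[p,q] = q − p.
As a 5×10 matrix over Z this has rank 4, with invariant factors (1,1,1,1).

The boundary map ∂_2: C_2 → C_1 sends each 2-simplex [p,q,r] to [q,r] − [p,r] + [p,q]. For instance
  ∂[v_0,v_2,v_4] = [v_2,v_4] − [v_0,v_4] + [v_0,v_2],
  ∂[v_0,v_1,v_3] = [v_1,v_3] − [v_0,v_3] + [v_0,v_1].
This gives a 10×5 integer matrix of rank 5; reducing to Smith normal form yields diagonal entries (1,1,1,1,1).

Computing H_k = (kernel of ∂_k) / (image of ∂_{k+1}):

  H_0: rank C_0 − rank ∂_1 = 5 − 4 = 1, and the invariant factors of ∂_1 are all 1, so H_0 = Z.
  H_1: rank ker ∂_1 − rank ∂_2 = (10 − 4) − 5 = 1, and the invariant factors of ∂_2 are all 1, so H_1 = Z.
  H_2: rank ker ∂_2 − rank ∂_3 = (5 − 5) − 0 = 0, and there is no ∂_3, so H_2 = 0.

As a check, the Euler characteristic is 5 − 10 + 5 = 0, which agrees with 1 − 1 + 0 = 0.

H_0 ≅ Z,  H_1 ≅ Z,  H_2 = 0.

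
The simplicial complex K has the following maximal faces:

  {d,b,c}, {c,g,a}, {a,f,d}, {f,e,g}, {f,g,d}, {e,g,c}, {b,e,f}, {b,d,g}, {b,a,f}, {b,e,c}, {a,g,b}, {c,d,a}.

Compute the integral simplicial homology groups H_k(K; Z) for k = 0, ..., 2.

Take the total order a < b < c < d < e < f < g on the vertex set. Then K (dimension 2) consists of the simplices:

  0-simplices (7): a, b, c, d, e, f, g
  1-simplices (18): ab, ac, ad, af, ag, bc, bd, be, bf, bg, cd, ce, cg, df, dg, ef, eg, fg
  2-simplices (12): abf, abg, acd, acg, adf, bcd, bce, bdg, bef, ceg, dfg, efg

Hence C_0 ≅ Z^7, C_1 ≅ Z^18, C_2 ≅ Z^12.

The boundary map ∂_1: C_1 → C_0 is given by ∂[p,q] = [q] − [p]. For instance
  ∂eg = g − e.
The 7×18 boundary matrix has rank 6 and Smith normal form diag(1,1,1,1,1,1).

Boundary ∂_2: C_2 → C_1 acts by ∂[p,q,r] = [q,r] − [p,r] + [p,q]. For instance
  ∂bcd = cd − bd + bc,
  ∂acg = cg − ag + ac.
This gives a 18×12 integer matrix of rank 12; reducing to Smith normal form yields diagonal entries (1,1,1,1,1,1,1,1,1,1,1,2).

Computing H_k = (kernel of ∂_k) / (image of ∂_{k+1}):

  H_0: rank C_0 − rank ∂_1 = 7 − 6 = 1, and the invariant factors of ∂_1 are all 1, so H_0 ≅ Z.
  H_1: rank ker ∂_1 − rank ∂_2 = (18 − 6) − 12 = 0, and ∂_2 has invariant factor 2 > 1, so H_1 ≅ Z_2.
  H_2: rank ker ∂_2 − rank ∂_3 = (12 − 12) − 0 = 0, and there is no ∂_3, so H_2 ≅ 0.

(K is a triangulation of the real projective plane RP^2.)

H_0 ≅ Z,  H_1 ≅ Z_2,  H_2 = 0.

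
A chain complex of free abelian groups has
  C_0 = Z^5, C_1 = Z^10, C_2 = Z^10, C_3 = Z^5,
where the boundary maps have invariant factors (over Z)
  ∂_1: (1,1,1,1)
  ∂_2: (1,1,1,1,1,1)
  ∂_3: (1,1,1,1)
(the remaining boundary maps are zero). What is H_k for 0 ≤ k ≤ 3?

H_0 = Z,  H_1 = 0,  H_2 = 0,  H_3 = Z.

H_0: b_0 = 5 − 0 − 4 = 1; torsion from ∂_1 factors > 1: none. So H_0 = Z.
H_1: b_1 = 10 − 4 − 6 = 0; torsion from ∂_2 factors > 1: none. So H_1 = 0.
H_2: b_2 = 10 − 6 − 4 = 0; torsion from ∂_3 factors > 1: none. So H_2 = 0.
H_3: b_3 = 5 − 4 − 0 = 1; torsion from ∂_4 factors > 1: none. So H_3 = Z.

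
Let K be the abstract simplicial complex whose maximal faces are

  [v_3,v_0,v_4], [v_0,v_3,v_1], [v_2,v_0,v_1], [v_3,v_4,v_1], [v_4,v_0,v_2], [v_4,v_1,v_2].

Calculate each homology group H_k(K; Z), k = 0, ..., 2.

Take the total order v_0 < v_1 < v_2 < v_3 < v_4 on the vertex set. Then K (dimension 2) consists of the simplices:

  0-simplices (5): [v_0], [v_1], [v_2], [v_3], [v_4]
  1-simplices (9): [v_0,v_1], [v_0,v_2], [v_0,v_3], [v_0,v_4], [v_1,v_2], [v_1,v_3], [v_1,v_4], [v_2,v_4], [v_3,v_4]
  2-simplices (6): [v_0,v_1,v_2], [v_0,v_1,v_3], [v_0,v_2,v_4], [v_0,v_3,v_4], [v_1,v_2,v_4], [v_1,v_3,v_4]

Hence C_0 ≅ Z^5, C_1 ≅ Z^9, C_2 ≅ Z^6.

∂_1: C_1 → C_0 maps an edge to its endpoints' difference, ∂[p,q] = q − p.
This gives a 5×9 integer matrix of rank 4; reducing to Smith normal form yields diagonal entries (1,1,1,1).

Boundary ∂_2: C_2 → C_1 maps a triangle to the signed sum of its edges. For instance
  ∂[v_0,v_3,v_4] = [v_3,v_4] − [v_0,v_4] + [v_0,v_3],
  ∂[v_0,v_1,v_3] = [v_1,v_3] − [v_0,v_3] + [v_0,v_1].
As a 9×6 matrix over Z this has rank 5, with invariant factors (1,1,1,1,1).

Now H_k = ker ∂_k / im ∂_{k+1}, so:

  H_0: rank C_0 − rank ∂_1 = 5 − 4 = 1, and the invariant factors of ∂_1 are all 1, so H_0 ≅ Z.
  H_1: rank ker ∂_1 − rank ∂_2 = (9 − 4) − 5 = 0, and the invariant factors of ∂_2 are all 1, so H_1 ≅ 0.
  H_2: rank ker ∂_2 − rank ∂_3 = (6 − 5) − 0 = 1, and there is no ∂_3, so H_2 ≅ Z.

As a check, the Euler characteristic is 5 − 9 + 6 = 2, which agrees with 1 − 0 + 1 = 2.

H_0 ≅ Z,  H_1 = 0,  H_2 ≅ Z.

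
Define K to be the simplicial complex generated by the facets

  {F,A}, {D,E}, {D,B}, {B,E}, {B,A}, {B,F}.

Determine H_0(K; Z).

Fix the vertex order A < B < D < E < F and write every simplex with vertices in increasing order. Then dim K = 1 and the simplices of K are:

  0-simplices (5): A, B, D, E, F
  1-simplices (6): AB, AF, BD, BE, BF, DE

giving chain groups C_0 ≅ Z^5, C_1 ≅ Z^6.

∂_1: C_1 → C_0 maps an edge to its endpoints' difference, ∂[p,q] = q − p.
This gives a 5×6 integer matrix of rank 4; reducing to Smith normal form yields diagonal entries (1,1,1,1).

Computing H_k = (kernel of ∂_k) / (image of ∂_{k+1}):

  H_0: rank C_0 − rank ∂_1 = 5 − 4 = 1, and the invariant factors of ∂_1 are all 1, so H_0 = Z.

(K is a triangulation of a wedge of 2 circles.)

H_0 = Z.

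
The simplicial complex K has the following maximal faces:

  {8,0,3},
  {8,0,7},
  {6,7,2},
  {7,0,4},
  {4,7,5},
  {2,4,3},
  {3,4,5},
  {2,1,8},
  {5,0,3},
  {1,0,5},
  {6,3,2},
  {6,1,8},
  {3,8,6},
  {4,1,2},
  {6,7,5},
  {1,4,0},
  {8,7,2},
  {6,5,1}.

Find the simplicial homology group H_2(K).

Take the total order 0 < 1 < 2 < 3 < 4 < 5 < 6 < 7 < 8 on the vertex set. Then K (dimension 2) consists of the simplices:

  0-simplices (9): [0], [1], [2], [3], [4], [5], [6], [7], [8]
  1-simplices (27): (27 of them)
  2-simplices (18): [0,1,4], [0,1,5], [0,3,5], [0,3,8], [0,4,7], [0,7,8], [1,2,4], [1,2,8], [1,5,6], [1,6,8], [2,3,4], [2,3,6], [2,6,7], [2,7,8], [3,4,5], [3,6,8], [4,5,7], [5,6,7]

giving chain groups C_0 ≅ Z^9, C_1 ≅ Z^27, C_2 ≅ Z^18.

Boundary ∂_1: C_1 → C_0 maps an edge to its endpoints' difference, ∂[p,q] = q − p.
The resulting 9×27 matrix has rank 8, and its Smith normal form has invariant factors (1,1,1,1,1,1,1,1).

∂_2: C_2 → C_1 acts by ∂[p,q,r] = [q,r] − [p,r] + [p,q]. For instance
  ∂[0,3,5] = [3,5] − [0,5] + [0,3],
  ∂[5,6,7] = [6,7] − [5,7] + [5,6].
The 27×18 boundary matrix has rank 18 and Smith normal form diag(1,1,1,1,1,1,1,1,1,1,1,1,1,1,1,1,1,2).

From H_k ≅ ker(∂_k) / im(∂_{k+1}) we obtain:

  H_2: rank ker ∂_2 − rank ∂_3 = (18 − 18) − 0 = 0, and there is no ∂_3, so H_2 = 0.

(K is a triangulation of the Klein bottle.)

H_2 = 0.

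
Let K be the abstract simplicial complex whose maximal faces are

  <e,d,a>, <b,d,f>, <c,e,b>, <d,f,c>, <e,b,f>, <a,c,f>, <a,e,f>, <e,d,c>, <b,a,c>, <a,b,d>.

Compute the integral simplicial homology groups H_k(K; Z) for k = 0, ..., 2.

H_0 = Z,  H_1 = Z/2,  H_2 = 0.

Take the total order a < b < c < d < e < f on the vertex set. Then K (dimension 2) consists of the simplices:

  0-simplices (6): a, b, c, d, e, f
  1-simplices (15): ab, ac, ad, ae, af, bc, bd, be, bf, cd, ce, cf, de, df, ef
  2-simplices (10): abc, abd, acf, ade, aef, bce, bdf, bef, cde, cdf

so the chain groups are C_0 ≅ Z^6, C_1 ≅ Z^15, C_2 ≅ Z^10.

∂_1: C_1 → C_0 sends each edge [p,q] (with p < q) to q − p.
As a 6×15 matrix over Z this has rank 5, with invariant factors (1,1,1,1,1).

∂_2: C_2 → C_1 sends each 2-simplex [p,q,r] to [q,r] − [p,r] + [p,q]. For instance
  ∂abd = bd − ad + ab,
  ∂bce = ce − be + bc.
As a 15×10 matrix over Z this has rank 10, with invariant factors (1,1,1,1,1,1,1,1,1,2).

Now H_k = ker ∂_k / im ∂_{k+1}, so:

  H_0: rank C_0 − rank ∂_1 = 6 − 5 = 1, and the invariant factors of ∂_1 are all 1, so H_0 ≅ Z.
  H_1: rank ker ∂_1 − rank ∂_2 = (15 − 5) − 10 = 0, and ∂_2 has invariant factor 2 > 1, so H_1 ≅ Z/2.
  H_2: rank ker ∂_2 − rank ∂_3 = (10 − 10) − 0 = 0, and there is no ∂_3, so H_2 ≅ 0.

(K is a triangulation of the real projective plane RP^2.)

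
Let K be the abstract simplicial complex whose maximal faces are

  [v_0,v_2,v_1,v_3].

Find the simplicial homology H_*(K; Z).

H_0 = Z,  H_1 = 0,  H_2 = 0,  H_3 = 0.

We work with the vertex ordering v_0 < v_1 < v_2 < v_3. The simplices of K, each written with vertices in increasing order, are:

  0-simplices (4): [v_0], [v_1], [v_2], [v_3]
  1-simplices (6): [v_0,v_1], [v_0,v_2], [v_0,v_3], [v_1,v_2], [v_1,v_3], [v_2,v_3]
  2-simplices (4): [v_0,v_1,v_2], [v_0,v_1,v_3], [v_0,v_2,v_3], [v_1,v_2,v_3]
  3-simplices (1): [v_0,v_1,v_2,v_3]

so the chain groups are C_0 ≅ Z^4, C_1 ≅ Z^6, C_2 ≅ Z^4, C_3 ≅ Z^1.

Boundary ∂_1: C_1 → C_0 is given by ∂[p,q] = [q] − [p].
This gives a 4×6 integer matrix of rank 3; reducing to Smith normal form yields diagonal entries (1,1,1).

Boundary ∂_2: C_2 → C_1 sends each 2-simplex [p,q,r] to [q,r] − [p,r] + [p,q]. For instance
  ∂[v_1,v_2,v_3] = [v_2,v_3] − [v_1,v_3] + [v_1,v_2],
  ∂[v_0,v_1,v_2] = [v_1,v_2] − [v_0,v_2] + [v_0,v_1].
This gives a 6×4 integer matrix of rank 3; reducing to Smith normal form yields diagonal entries (1,1,1).

∂_3: C_3 → C_2 sends each 3-simplex σ to the alternating sum Σ_i (−1)^i (σ with its i-th vertex removed). For instance
  ∂[v_0,v_1,v_2,v_3] = [v_1,v_2,v_3] − [v_0,v_2,v_3] + [v_0,v_1,v_3] − [v_0,v_1,v_2].
This gives a 4×1 integer matrix of rank 1; reducing to Smith normal form yields diagonal entries (1).

Computing H_k = (kernel of ∂_k) / (image of ∂_{k+1}):

  H_0: rank C_0 − rank ∂_1 = 4 − 3 = 1, and the invariant factors of ∂_1 are all 1, so H_0 ≅ Z.
  H_1: rank ker ∂_1 − rank ∂_2 = (6 − 3) − 3 = 0, and the invariant factors of ∂_2 are all 1, so H_1 ≅ 0.
  H_2: rank ker ∂_2 − rank ∂_3 = (4 − 3) − 1 = 0, and the invariant factors of ∂_3 are all 1, so H_2 ≅ 0.
  H_3: rank ker ∂_3 − rank ∂_4 = (1 − 1) − 0 = 0, and there is no ∂_4, so H_3 ≅ 0.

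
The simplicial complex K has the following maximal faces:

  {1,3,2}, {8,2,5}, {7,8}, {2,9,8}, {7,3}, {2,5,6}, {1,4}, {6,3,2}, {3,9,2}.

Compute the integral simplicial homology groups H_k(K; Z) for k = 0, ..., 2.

H_0 ≅ Z,  H_1 ≅ Z,  H_2 = 0.

We work with the vertex ordering 1 < 2 < 3 < 4 < 5 < 6 < 7 < 8 < 9. The simplices of K, each written with vertices in increasing order, are:

  0-simplices (9): [1], [2], [3], [4], [5], [6], [7], [8], [9]
  1-simplices (15): [1,2], [1,3], [1,4], [2,3], [2,5], [2,6], [2,8], [2,9], [3,6], [3,7], [3,9], [5,6], [5,8], [7,8], [8,9]
  2-simplices (6): [1,2,3], [2,3,6], [2,3,9], [2,5,6], [2,5,8], [2,8,9]

Hence C_0 ≅ Z^9, C_1 ≅ Z^15, C_2 ≅ Z^6.

∂_1: C_1 → C_0 sends each edge [p,q] (with p < q) to q − p.
The 9×15 boundary matrix has rank 8 and Smith normal form diag(1,1,1,1,1,1,1,1).

The boundary map ∂_2: C_2 → C_1 maps a triangle to the signed sum of its edges. For instance
  ∂[2,3,9] = [3,9] − [2,9] + [2,3],
  ∂[1,2,3] = [2,3] − [1,3] + [1,2].
This gives a 15×6 integer matrix of rank 6; reducing to Smith normal form yields diagonal entries (1,1,1,1,1,1).

Computing H_k = (kernel of ∂_k) / (image of ∂_{k+1}):

  H_0: rank C_0 − rank ∂_1 = 9 − 8 = 1, and the invariant factors of ∂_1 are all 1, so H_0 = Z.
  H_1: rank ker ∂_1 − rank ∂_2 = (15 − 8) − 6 = 1, and the invariant factors of ∂_2 are all 1, so H_1 = Z.
  H_2: rank ker ∂_2 − rank ∂_3 = (6 − 6) − 0 = 0, and there is no ∂_3, so H_2 = 0.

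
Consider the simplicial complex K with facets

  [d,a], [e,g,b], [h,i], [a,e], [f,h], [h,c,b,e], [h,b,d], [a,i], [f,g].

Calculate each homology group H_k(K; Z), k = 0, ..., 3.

H_0 ≅ Z,  H_1 ≅ Z^3,  H_2 = 0,  H_3 = 0.

K has 9 vertices, 16 edges, 6 triangles, 1 3-simplex.
rank ∂_0 = 0, rank ∂_1 = 8 ⇒ b_0 = 9 − 0 − 8 = 1; all invariant factors of ∂_1 are 1 so no torsion. So H_0 = Z.
rank ∂_1 = 8, rank ∂_2 = 5 ⇒ b_1 = 16 − 8 − 5 = 3; all invariant factors of ∂_2 are 1 so no torsion. So H_1 = Z^3.
rank ∂_2 = 5, rank ∂_3 = 1 ⇒ b_2 = 6 − 5 − 1 = 0; all invariant factors of ∂_3 are 1 so no torsion. So H_2 = 0.
rank ∂_3 = 1, rank ∂_4 = 0 ⇒ b_3 = 1 − 1 − 0 = 0. So H_3 = 0.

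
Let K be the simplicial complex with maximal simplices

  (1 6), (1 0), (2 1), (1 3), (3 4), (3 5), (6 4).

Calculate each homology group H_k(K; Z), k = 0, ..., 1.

K has 7 vertices, 7 edges.
rank ∂_0 = 0, rank ∂_1 = 6 ⇒ b_0 = 7 − 0 − 6 = 1; all invariant factors of ∂_1 are 1 so no torsion. So H_0 = Z.
rank ∂_1 = 6, rank ∂_2 = 0 ⇒ b_1 = 7 − 6 − 0 = 1. So H_1 = Z.

H_0 ≅ Z,  H_1 ≅ Z.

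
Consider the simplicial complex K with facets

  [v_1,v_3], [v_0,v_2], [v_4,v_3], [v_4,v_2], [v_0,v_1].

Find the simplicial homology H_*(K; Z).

H_0 ≅ Z,  H_1 ≅ Z.

Fix the vertex order v_0 < v_1 < v_2 < v_3 < v_4 and write every simplex with vertices in increasing order. Then dim K = 1 and the simplices of K are:

  0-simplices (5): [v_0], [v_1], [v_2], [v_3], [v_4]
  1-simplices (5): [v_0,v_1], [v_0,v_2], [v_1,v_3], [v_2,v_4], [v_3,v_4]

so the chain groups are C_0 ≅ Z^5, C_1 ≅ Z^5.

∂_1: C_1 → C_0 sends each edge [p,q] (with p < q) to q − p.
As a 5×5 matrix over Z this has rank 4, with invariant factors (1,1,1,1).

Computing H_k = (kernel of ∂_k) / (image of ∂_{k+1}):

  H_0: rank C_0 − rank ∂_1 = 5 − 4 = 1, and the invariant factors of ∂_1 are all 1, so H_0 ≅ Z.
  H_1: rank ker ∂_1 − rank ∂_2 = (5 − 4) − 0 = 1, and there is no ∂_2, so H_1 ≅ Z.

(K is a triangulation of the circle S^1.)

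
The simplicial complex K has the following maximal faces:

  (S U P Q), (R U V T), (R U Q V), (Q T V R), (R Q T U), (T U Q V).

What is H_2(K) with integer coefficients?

Fix the vertex order P < Q < R < S < T < U < V and write every simplex with vertices in increasing order. Then dim K = 3 and the simplices of K are:

  0-simplices (7): P, Q, R, S, T, U, V
  1-simplices (15): PQ, PS, PU, QR, QS, QT, QU, QV, RT, RU, RV, SU, TU, TV, UV
  2-simplices (14): PQS, PQU, PSU, QRT, QRU, QRV, QSU, QTU, QTV, QUV, RTU, RTV, RUV, TUV
  3-simplices (6): PQSU, QRTU, QRTV, QRUV, QTUV, RTUV

giving chain groups C_0 ≅ Z^7, C_1 ≅ Z^15, C_2 ≅ Z^14, C_3 ≅ Z^6.

∂_1: C_1 → C_0 is given by ∂[p,q] = [q] − [p].
As a 7×15 matrix over Z this has rank 6, with invariant factors (1,1,1,1,1,1).

Boundary ∂_2: C_2 → C_1 sends each 2-simplex [p,q,r] to [q,r] − [p,r] + [p,q]. For instance
  ∂RTU = TU − RU + RT,
  ∂RUV = UV − RV + RU.
As a 15×14 matrix over Z this has rank 9, with invariant factors (1,1,1,1,1,1,1,1,1).

Boundary ∂_3: C_3 → C_2 sends each 3-simplex σ to the alternating sum Σ_i (−1)^i (σ with its i-th vertex removed). For instance
  ∂QTUV = TUV − QUV + QTV − QTU,
  ∂RTUV = TUV − RUV + RTV − RTU.
This gives a 14×6 integer matrix of rank 5; reducing to Smith normal form yields diagonal entries (1,1,1,1,1).

From H_k ≅ ker(∂_k) / im(∂_{k+1}) we obtain:

  H_2: rank ker ∂_2 − rank ∂_3 = (14 − 9) − 5 = 0, and the invariant factors of ∂_3 are all 1, so H_2 ≅ 0.

H_2 ≅ 0.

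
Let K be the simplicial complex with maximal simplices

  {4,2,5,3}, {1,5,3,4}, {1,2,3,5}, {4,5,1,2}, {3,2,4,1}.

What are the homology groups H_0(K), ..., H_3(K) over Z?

H_0 = Z,  H_1 = 0,  H_2 = 0,  H_3 = Z.

Fix the vertex order 1 < 2 < 3 < 4 < 5 and write every simplex with vertices in increasing order. Then dim K = 3 and the simplices of K are:

  0-simplices (5): [1], [2], [3], [4], [5]
  1-simplices (10): [1,2], [1,3], [1,4], [1,5], [2,3], [2,4], [2,5], [3,4], [3,5], [4,5]
  2-simplices (10): [1,2,3], [1,2,4], [1,2,5], [1,3,4], [1,3,5], [1,4,5], [2,3,4], [2,3,5], [2,4,5], [3,4,5]
  3-simplices (5): [1,2,3,4], [1,2,3,5], [1,2,4,5], [1,3,4,5], [2,3,4,5]

Hence C_0 ≅ Z^5, C_1 ≅ Z^10, C_2 ≅ Z^10, C_3 ≅ Z^5.

Boundary ∂_1: C_1 → C_0 is given by ∂[p,q] = [q] − [p]. For instance
  ∂[2,3] = [3] − [2].
The resulting 5×10 matrix has rank 4, and its Smith normal form has invariant factors (1,1,1,1).

∂_2: C_2 → C_1 maps a triangle to the signed sum of its edges. For instance
  ∂[1,3,4] = [3,4] − [1,4] + [1,3],
  ∂[2,3,5] = [3,5] − [2,5] + [2,3].
The resulting 10×10 matrix has rank 6, and its Smith normal form has invariant factors (1,1,1,1,1,1).

The boundary map ∂_3: C_3 → C_2 sends each 3-simplex σ to the alternating sum Σ_i (−1)^i (σ with its i-th vertex removed). For instance
  ∂[1,3,4,5] = [3,4,5] − [1,4,5] + [1,3,5] − [1,3,4],
  ∂[1,2,3,4] = [2,3,4] − [1,3,4] + [1,2,4] − [1,2,3].
The 10×5 boundary matrix has rank 4 and Smith normal form diag(1,1,1,1).

From H_k ≅ ker(∂_k) / im(∂_{k+1}) we obtain:

  H_0: rank C_0 − rank ∂_1 = 5 − 4 = 1, and the invariant factors of ∂_1 are all 1, so H_0 ≅ Z.
  H_1: rank ker ∂_1 − rank ∂_2 = (10 − 4) − 6 = 0, and the invariant factors of ∂_2 are all 1, so H_1 ≅ 0.
  H_2: rank ker ∂_2 − rank ∂_3 = (10 − 6) − 4 = 0, and the invariant factors of ∂_3 are all 1, so H_2 ≅ 0.
  H_3: rank ker ∂_3 − rank ∂_4 = (5 − 4) − 0 = 1, and there is no ∂_4, so H_3 ≅ Z.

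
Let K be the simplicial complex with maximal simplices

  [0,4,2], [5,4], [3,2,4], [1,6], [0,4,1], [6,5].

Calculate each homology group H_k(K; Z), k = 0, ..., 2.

Fix the vertex order 0 < 1 < 2 < 3 < 4 < 5 < 6 and write every simplex with vertices in increasing order. Then dim K = 2 and the simplices of K are:

  0-simplices (7): [0], [1], [2], [3], [4], [5], [6]
  1-simplices (10): [0,1], [0,2], [0,4], [1,4], [1,6], [2,3], [2,4], [3,4], [4,5], [5,6]
  2-simplices (3): [0,1,4], [0,2,4], [2,3,4]

so the chain groups are C_0 ≅ Z^7, C_1 ≅ Z^10, C_2 ≅ Z^3.

∂_1: C_1 → C_0 sends each edge [p,q] (with p < q) to q − p. For instance
  ∂[0,2] = [2] − [0].
The 7×10 boundary matrix has rank 6 and Smith normal form diag(1,1,1,1,1,1).

∂_2: C_2 → C_1 sends each 2-simplex [p,q,r] to [q,r] − [p,r] + [p,q]. For instance
  ∂[0,2,4] = [2,4] − [0,4] + [0,2],
  ∂[2,3,4] = [3,4] − [2,4] + [2,3].
As a 10×3 matrix over Z this has rank 3, with invariant factors (1,1,1).

Now H_k = ker ∂_k / im ∂_{k+1}, so:

  H_0: rank C_0 − rank ∂_1 = 7 − 6 = 1, and the invariant factors of ∂_1 are all 1, so H_0 = Z.
  H_1: rank ker ∂_1 − rank ∂_2 = (10 − 6) − 3 = 1, and the invariant factors of ∂_2 are all 1, so H_1 = Z.
  H_2: rank ker ∂_2 − rank ∂_3 = (3 − 3) − 0 = 0, and there is no ∂_3, so H_2 = 0.

As a check, the Euler characteristic is 7 − 10 + 3 = 0, which agrees with 1 − 1 + 0 = 0.

H_0 = Z,  H_1 = Z,  H_2 = 0.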